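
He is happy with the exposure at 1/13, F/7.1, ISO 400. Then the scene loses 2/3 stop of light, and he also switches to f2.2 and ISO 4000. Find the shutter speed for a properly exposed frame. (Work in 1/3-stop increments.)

Scene light: 2/3 stop darker.
Aperture: f/7.1 → f/6.3 → f/5.6 → f/5 → f/4.5 → f/4 → f/3.5 → f/3.2 → f/2.8 → f/2.5 → f/2.2 — 3 1/3 stops larger aperture (brighter).
ISO: 400 → 500 → 640 → 800 → 1000 → 1250 → 1600 → 2000 → 2500 → 3200 → 4000 — 3 1/3 stops raised (brighter).
Net so far: 6 stops brighter. Shutter speed: 1/13 → 1/15 → 1/20 → 1/25 → 1/30 → 1/40 → 1/50 → 1/60 → 1/80 → 1/100 → 1/125 → 1/160 → 1/200 → 1/250 → 1/320 → 1/400 → 1/500 → 1/640 → 1/800.

1/800s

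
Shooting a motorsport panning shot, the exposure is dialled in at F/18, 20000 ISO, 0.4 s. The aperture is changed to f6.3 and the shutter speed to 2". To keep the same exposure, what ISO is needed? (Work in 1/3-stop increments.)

ISO 500

Aperture: f/18 → f/16 → f/14 → f/13 → f/11 → f/10 → f/9 → f/8 → f/7.1 → f/6.3 — 3 stops larger aperture (brighter).
Shutter speed: 0.4 → 0.5 → 0.6 → 0.8 → 1 → 1.3 → 1.6 → 2 — 2 1/3 stops slower (brighter).
Net change so far: 5 1/3 stops brighter. Offset with the ISO: 20000 → 16000 → 12800 → 10000 → 8000 → 6400 → 5000 → 4000 → 3200 → 2500 → 2000 → 1600 → 1250 → 1000 → 800 → 640 → 500.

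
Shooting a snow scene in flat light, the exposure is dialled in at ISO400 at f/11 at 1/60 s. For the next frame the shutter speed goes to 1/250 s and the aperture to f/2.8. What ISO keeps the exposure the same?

ISO 100

Shutter speed: 1/60 → 1/125 → 1/250 — 2 stops shorter (darker).
Aperture: f/11 → f/8 → f/5.6 → f/4 → f/2.8 — 4 stops opened up (brighter).
Net change so far: 2 stops brighter. Offset with the ISO: 400 → 200 → 100.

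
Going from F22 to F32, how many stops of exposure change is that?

f/22 → f/32 — count the steps: 1 stop.

1 stop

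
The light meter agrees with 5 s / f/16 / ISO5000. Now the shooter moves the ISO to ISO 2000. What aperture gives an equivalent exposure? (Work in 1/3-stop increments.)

ISO: 5000 → 4000 → 3200 → 2500 → 2000 — 1 1/3 stops dropped (darker).
Need 1 1/3 stops brighter from the aperture: f/16 → f/14 → f/13 → f/11 → f/10.

f/10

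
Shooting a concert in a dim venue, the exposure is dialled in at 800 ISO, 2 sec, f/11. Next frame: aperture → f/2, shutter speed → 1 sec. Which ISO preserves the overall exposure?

Aperture: f/11 → f/8 → f/5.6 → f/4 → f/2.8 → f/2 — 5 stops opened up (brighter).
Shutter speed: 2 → 1 — 1 stop faster (darker).
Net change so far: 4 stops brighter. Offset with the ISO: 800 → 400 → 200 → 100 → 50.

ISO 50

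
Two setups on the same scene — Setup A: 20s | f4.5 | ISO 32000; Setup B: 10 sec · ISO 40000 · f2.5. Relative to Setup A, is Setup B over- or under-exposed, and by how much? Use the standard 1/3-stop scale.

1 stop brighter

Aperture: f/4.5 → f/4 → f/3.5 → f/3.2 → f/2.8 → f/2.5 — 1 2/3 stops wider (brighter).
Shutter speed: 20 → 15 → 13 → 10 — 1 stop faster (darker).
ISO: 32000 → 40000 — 1/3 stop raised (brighter).
Net: +1 2/3 −1 +1/3 = +1 stop.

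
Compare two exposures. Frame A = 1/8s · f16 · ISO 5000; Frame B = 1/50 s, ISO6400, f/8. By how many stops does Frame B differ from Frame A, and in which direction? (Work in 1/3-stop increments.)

1/3 stop darker

Aperture: f/16 → f/14 → f/13 → f/11 → f/10 → f/9 → f/8 — 2 stops wider (brighter).
Shutter speed: 1/8 → 1/10 → 1/13 → 1/15 → 1/20 → 1/25 → 1/30 → 1/40 → 1/50 — 2 2/3 stops faster (darker).
ISO: 5000 → 6400 — 1/3 stop raised (brighter).
Net: +2 −2 2/3 +1/3 = −1/3 stops.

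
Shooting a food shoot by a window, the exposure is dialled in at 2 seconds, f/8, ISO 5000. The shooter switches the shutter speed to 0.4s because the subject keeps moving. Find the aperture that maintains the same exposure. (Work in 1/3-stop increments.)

f/3.5

Shutter speed: 2 → 1.6 → 1.3 → 1 → 0.8 → 0.6 → 0.5 → 0.4 — 2 1/3 stops shorter (darker).
Need 2 1/3 stops brighter from the aperture: f/8 → f/7.1 → f/6.3 → f/5.6 → f/5 → f/4.5 → f/4 → f/3.5.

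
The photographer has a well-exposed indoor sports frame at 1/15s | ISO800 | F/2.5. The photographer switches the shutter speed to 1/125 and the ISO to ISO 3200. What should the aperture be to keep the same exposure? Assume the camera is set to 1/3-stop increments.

Shutter speed: 1/15 → 1/20 → 1/25 → 1/30 → 1/40 → 1/50 → 1/60 → 1/80 → 1/100 → 1/125 — 3 stops faster (darker).
ISO: 800 → 1000 → 1250 → 1600 → 2000 → 2500 → 3200 — 2 stops raised (brighter).
Net change so far: 1 stop darker. Offset with the aperture: f/2.5 → f/2.2 → f/2 → f/1.8.

f/1.8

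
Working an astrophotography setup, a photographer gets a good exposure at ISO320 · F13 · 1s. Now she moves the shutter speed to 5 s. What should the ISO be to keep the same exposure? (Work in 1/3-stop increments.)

Shutter speed: 1 → 1.3 → 1.6 → 2 → 2.5 → 3.2 → 4 → 5 — 2 1/3 stops slower (brighter).
Need 2 1/3 stops darker from the ISO: 320 → 250 → 200 → 160 → 125 → 100 → 80 → 64.

ISO 64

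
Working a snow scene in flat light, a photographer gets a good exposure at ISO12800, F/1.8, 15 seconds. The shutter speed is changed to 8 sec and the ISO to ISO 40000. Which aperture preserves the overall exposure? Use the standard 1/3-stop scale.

f/2.2

Shutter speed: 15 → 13 → 10 → 8 — 1 stop faster (darker).
ISO: 12800 → 16000 → 20000 → 25600 → 32000 → 40000 — 1 2/3 stops raised (brighter).
Net change so far: 2/3 stop brighter. Offset with the aperture: f/1.8 → f/2 → f/2.2.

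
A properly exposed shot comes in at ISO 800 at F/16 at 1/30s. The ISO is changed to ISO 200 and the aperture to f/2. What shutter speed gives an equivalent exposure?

ISO: 800 → 400 → 200 — 2 stops lower (darker).
Aperture: f/16 → f/11 → f/8 → f/5.6 → f/4 → f/2.8 → f/2 — 6 stops larger aperture (brighter).
Net change so far: 4 stops brighter. Offset with the shutter speed: 1/30 → 1/60 → 1/125 → 1/250 → 1/500.

1/500s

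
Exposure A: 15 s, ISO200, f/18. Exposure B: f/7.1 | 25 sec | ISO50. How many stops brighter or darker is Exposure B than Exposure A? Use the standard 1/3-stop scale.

1 1/3 stops brighter

Aperture: f/18 → f/16 → f/14 → f/13 → f/11 → f/10 → f/9 → f/8 → f/7.1 — 2 2/3 stops larger aperture (brighter).
Shutter speed: 15 → 20 → 25 — 2/3 stop longer (brighter).
ISO: 200 → 160 → 125 → 100 → 80 → 64 → 50 — 2 stops dropped (darker).
Net: +2 2/3 +2/3 −2 = +1 1/3 stops.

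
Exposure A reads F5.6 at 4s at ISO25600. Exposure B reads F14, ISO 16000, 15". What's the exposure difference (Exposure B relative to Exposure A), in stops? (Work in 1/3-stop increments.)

1 1/3 stops darker

Aperture: f/5.6 → f/6.3 → f/7.1 → f/8 → f/9 → f/10 → f/11 → f/13 → f/14 — 2 2/3 stops narrower (darker).
Shutter speed: 4 → 5 → 6 → 8 → 10 → 13 → 15 — 2 stops slower (brighter).
ISO: 25600 → 20000 → 16000 — 2/3 stop lower (darker).
Net: −2 2/3 +2 −2/3 = −1 1/3 stops.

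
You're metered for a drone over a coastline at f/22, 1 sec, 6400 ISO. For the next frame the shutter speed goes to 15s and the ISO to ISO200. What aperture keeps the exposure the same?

Shutter speed: 1 → 2 → 4 → 8 → 15 — 4 stops longer (brighter).
ISO: 6400 → 3200 → 1600 → 800 → 400 → 200 — 5 stops dropped (darker).
Net change so far: 1 stop darker. Offset with the aperture: f/22 → f/16.

f/16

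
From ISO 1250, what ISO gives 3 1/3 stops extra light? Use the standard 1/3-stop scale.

ISO: 1250 → 1600 → 2000 → 2500 → 3200 → 4000 → 5000 → 6400 → 8000 → 10000 → 12800 — 3 1/3 stops higher (brighter).

ISO 12800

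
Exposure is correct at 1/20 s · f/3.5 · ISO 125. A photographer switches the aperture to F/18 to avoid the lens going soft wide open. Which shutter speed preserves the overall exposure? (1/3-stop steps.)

1.3 s

Aperture: f/3.5 → f/4 → f/4.5 → f/5 → f/5.6 → f/6.3 → f/7.1 → f/8 → f/9 → f/10 → f/11 → f/13 → f/14 → f/16 → f/18 — 4 2/3 stops smaller aperture (darker).
Need 4 2/3 stops brighter from the shutter speed: 1/20 → 1/15 → 1/13 → 1/10 → 1/8 → 1/6 → 1/5 → 1/4 → 0.3 → 0.4 → 0.5 → 0.6 → 0.8 → 1 → 1.3.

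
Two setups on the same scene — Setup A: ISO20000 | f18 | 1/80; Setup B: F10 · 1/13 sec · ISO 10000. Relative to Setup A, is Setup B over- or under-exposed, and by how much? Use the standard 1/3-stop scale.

Aperture: f/18 → f/16 → f/14 → f/13 → f/11 → f/10 — 1 2/3 stops opened up (brighter).
Shutter speed: 1/80 → 1/60 → 1/50 → 1/40 → 1/30 → 1/25 → 1/20 → 1/15 → 1/13 — 2 2/3 stops longer (brighter).
ISO: 20000 → 16000 → 12800 → 10000 — 1 stop dropped (darker).
Net: +1 2/3 +2 2/3 −1 = +3 1/3 stops.

3 1/3 stops brighter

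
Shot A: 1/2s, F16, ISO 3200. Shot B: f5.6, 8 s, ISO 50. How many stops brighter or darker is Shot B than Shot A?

Aperture: f/16 → f/11 → f/8 → f/5.6 — 3 stops opened up (brighter).
Shutter speed: 1/2 → 1 → 2 → 4 → 8 — 4 stops longer (brighter).
ISO: 3200 → 1600 → 800 → 400 → 200 → 100 → 50 — 6 stops lower (darker).
Net: +3 +4 −6 = +1 stop.

1 stop brighter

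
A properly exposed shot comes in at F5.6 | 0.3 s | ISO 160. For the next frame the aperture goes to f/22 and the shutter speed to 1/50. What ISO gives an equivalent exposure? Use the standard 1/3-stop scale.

Aperture: f/5.6 → f/6.3 → f/7.1 → f/8 → f/9 → f/10 → f/11 → f/13 → f/14 → f/16 → f/18 → f/20 → f/22 — 4 stops narrower (darker).
Shutter speed: 0.3 → 1/4 → 1/5 → 1/6 → 1/8 → 1/10 → 1/13 → 1/15 → 1/20 → 1/25 → 1/30 → 1/40 → 1/50 — 4 stops shorter (darker).
Net change so far: 8 stops darker. Offset with the ISO: 160 → 200 → 250 → 320 → 400 → 500 → 640 → 800 → 1000 → 1250 → 1600 → 2000 → 2500 → 3200 → 4000 → 5000 → 6400 → 8000 → 10000 → 12800 → 16000 → 20000 → 25600 → 32000 → 40000.

ISO 40000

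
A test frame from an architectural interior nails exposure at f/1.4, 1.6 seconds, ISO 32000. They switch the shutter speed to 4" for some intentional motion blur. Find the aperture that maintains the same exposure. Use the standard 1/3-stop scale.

Shutter speed: 1.6 → 2 → 2.5 → 3.2 → 4 — 1 1/3 stops slower (brighter).
Need 1 1/3 stops darker from the aperture: f/1.4 → f/1.6 → f/1.8 → f/2 → f/2.2.

f/2.2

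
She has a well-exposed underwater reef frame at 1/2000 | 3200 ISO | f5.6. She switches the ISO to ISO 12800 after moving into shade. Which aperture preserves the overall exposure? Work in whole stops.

f/11

ISO: 3200 → 6400 → 12800 — 2 stops higher (brighter).
Need 2 stops darker from the aperture: f/5.6 → f/8 → f/11.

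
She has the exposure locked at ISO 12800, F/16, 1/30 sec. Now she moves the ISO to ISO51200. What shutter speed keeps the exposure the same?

ISO: 12800 → 25600 → 51200 — 2 stops higher (brighter).
Need 2 stops darker from the shutter speed: 1/30 → 1/60 → 1/125.

1/125s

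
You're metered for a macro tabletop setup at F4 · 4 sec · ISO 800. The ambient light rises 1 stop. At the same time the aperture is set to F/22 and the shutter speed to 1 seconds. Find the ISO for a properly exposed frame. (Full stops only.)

Scene light: 1 stop brighter.
Aperture: f/4 → f/5.6 → f/8 → f/11 → f/16 → f/22 — 5 stops smaller aperture (darker).
Shutter speed: 4 → 2 → 1 — 2 stops faster (darker).
Net so far: 6 stops darker. ISO: 800 → 1600 → 3200 → 6400 → 12800 → 25600 → 51200.

ISO 51200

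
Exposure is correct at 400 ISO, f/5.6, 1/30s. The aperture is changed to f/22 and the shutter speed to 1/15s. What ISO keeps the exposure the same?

ISO 3200

Aperture: f/5.6 → f/8 → f/11 → f/16 → f/22 — 4 stops smaller aperture (darker).
Shutter speed: 1/30 → 1/15 — 1 stop longer (brighter).
Net change so far: 3 stops darker. Offset with the ISO: 400 → 800 → 1600 → 3200.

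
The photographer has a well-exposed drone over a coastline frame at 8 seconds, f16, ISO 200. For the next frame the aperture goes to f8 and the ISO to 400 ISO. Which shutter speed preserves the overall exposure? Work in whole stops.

Aperture: f/16 → f/11 → f/8 — 2 stops larger aperture (brighter).
ISO: 200 → 400 — 1 stop higher (brighter).
Net change so far: 3 stops brighter. Offset with the shutter speed: 8 → 4 → 2 → 1.

1 s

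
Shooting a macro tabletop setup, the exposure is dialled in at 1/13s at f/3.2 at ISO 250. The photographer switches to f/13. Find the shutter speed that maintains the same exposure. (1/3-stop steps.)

1.3 s

Aperture: f/3.2 → f/3.5 → f/4 → f/4.5 → f/5 → f/5.6 → f/6.3 → f/7.1 → f/8 → f/9 → f/10 → f/11 → f/13 — 4 stops smaller aperture (darker).
Need 4 stops brighter from the shutter speed: 1/13 → 1/10 → 1/8 → 1/6 → 1/5 → 1/4 → 0.3 → 0.4 → 0.5 → 0.6 → 0.8 → 1 → 1.3.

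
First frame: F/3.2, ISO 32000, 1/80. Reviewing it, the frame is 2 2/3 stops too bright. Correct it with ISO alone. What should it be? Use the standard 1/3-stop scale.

Overexposed by 2 2/3 stops → need 2 2/3 stops darker.
ISO: 32000 → 25600 → 20000 → 16000 → 12800 → 10000 → 8000 → 6400 → 5000.

ISO 5000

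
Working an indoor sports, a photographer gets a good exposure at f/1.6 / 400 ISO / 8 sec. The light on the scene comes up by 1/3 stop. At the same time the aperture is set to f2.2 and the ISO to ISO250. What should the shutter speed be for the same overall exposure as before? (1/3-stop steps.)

Scene light: 1/3 stop brighter.
Aperture: f/1.6 → f/1.8 → f/2 → f/2.2 — 1 stop smaller aperture (darker).
ISO: 400 → 320 → 250 — 2/3 stop lower (darker).
Net so far: 1 1/3 stops darker. Shutter speed: 8 → 10 → 13 → 15 → 20.

20 s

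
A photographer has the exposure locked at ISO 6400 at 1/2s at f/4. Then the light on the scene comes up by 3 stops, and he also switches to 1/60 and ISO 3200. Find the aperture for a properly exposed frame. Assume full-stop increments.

f/1.4

Scene light: 3 stops brighter.
Shutter speed: 1/2 → 1/4 → 1/8 → 1/15 → 1/30 → 1/60 — 5 stops faster (darker).
ISO: 6400 → 3200 — 1 stop dropped (darker).
Net so far: 3 stops darker. Aperture: f/4 → f/2.8 → f/2 → f/1.4.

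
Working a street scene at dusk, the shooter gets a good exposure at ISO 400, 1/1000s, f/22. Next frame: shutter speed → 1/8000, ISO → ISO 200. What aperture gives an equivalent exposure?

Shutter speed: 1/1000 → 1/2000 → 1/4000 → 1/8000 — 3 stops faster (darker).
ISO: 400 → 200 — 1 stop lower (darker).
Net change so far: 4 stops darker. Offset with the aperture: f/22 → f/16 → f/11 → f/8 → f/5.6.

f/5.6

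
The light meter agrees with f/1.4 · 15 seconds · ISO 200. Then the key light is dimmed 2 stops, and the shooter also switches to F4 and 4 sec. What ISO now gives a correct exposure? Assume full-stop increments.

ISO 25600

Scene light: 2 stops darker.
Aperture: f/1.4 → f/2 → f/2.8 → f/4 — 3 stops stopped down (darker).
Shutter speed: 15 → 8 → 4 — 2 stops shorter (darker).
Net so far: 7 stops darker. ISO: 200 → 400 → 800 → 1600 → 3200 → 6400 → 12800 → 25600.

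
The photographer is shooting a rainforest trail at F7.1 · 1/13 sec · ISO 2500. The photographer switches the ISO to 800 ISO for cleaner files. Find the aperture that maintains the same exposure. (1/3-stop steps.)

ISO: 2500 → 2000 → 1600 → 1250 → 1000 → 800 — 1 2/3 stops lower (darker).
Need 1 2/3 stops brighter from the aperture: f/7.1 → f/6.3 → f/5.6 → f/5 → f/4.5 → f/4.

f/4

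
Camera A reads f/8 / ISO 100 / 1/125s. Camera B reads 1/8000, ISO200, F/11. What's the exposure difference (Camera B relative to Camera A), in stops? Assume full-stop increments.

6 stops darker

Aperture: f/8 → f/11 — 1 stop narrower (darker).
Shutter speed: 1/125 → 1/250 → 1/500 → 1/1000 → 1/2000 → 1/4000 → 1/8000 — 6 stops shorter (darker).
ISO: 100 → 200 — 1 stop raised (brighter).
Net: −1 −6 +1 = −6 stops.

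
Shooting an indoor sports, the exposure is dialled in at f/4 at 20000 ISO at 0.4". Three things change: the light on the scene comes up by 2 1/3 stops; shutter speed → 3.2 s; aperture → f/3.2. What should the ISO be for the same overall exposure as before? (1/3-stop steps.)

Scene light: 2 1/3 stops brighter.
Shutter speed: 0.4 → 0.5 → 0.6 → 0.8 → 1 → 1.3 → 1.6 → 2 → 2.5 → 3.2 — 3 stops slower (brighter).
Aperture: f/4 → f/3.5 → f/3.2 — 2/3 stop larger aperture (brighter).
Net so far: 6 stops brighter. ISO: 20000 → 16000 → 12800 → 10000 → 8000 → 6400 → 5000 → 4000 → 3200 → 2500 → 2000 → 1600 → 1250 → 1000 → 800 → 640 → 500 → 400 → 320.

ISO 320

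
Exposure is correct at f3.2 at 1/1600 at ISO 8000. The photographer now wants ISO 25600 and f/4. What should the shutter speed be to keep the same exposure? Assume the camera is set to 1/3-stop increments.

ISO: 8000 → 10000 → 12800 → 16000 → 20000 → 25600 — 1 2/3 stops higher (brighter).
Aperture: f/3.2 → f/3.5 → f/4 — 2/3 stop stopped down (darker).
Net change so far: 1 stop brighter. Offset with the shutter speed: 1/1600 → 1/2000 → 1/2500 → 1/3200.

1/3200s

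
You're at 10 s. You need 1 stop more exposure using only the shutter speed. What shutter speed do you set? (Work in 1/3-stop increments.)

Shutter speed: 10 → 13 → 15 → 20 — 1 stop slower (brighter).

20 s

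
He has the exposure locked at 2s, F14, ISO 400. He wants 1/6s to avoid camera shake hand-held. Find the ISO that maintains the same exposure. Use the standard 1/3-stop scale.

ISO 5000

Shutter speed: 2 → 1.6 → 1.3 → 1 → 0.8 → 0.6 → 0.5 → 0.4 → 0.3 → 1/4 → 1/5 → 1/6 — 3 2/3 stops faster (darker).
Need 3 2/3 stops brighter from the ISO: 400 → 500 → 640 → 800 → 1000 → 1250 → 1600 → 2000 → 2500 → 3200 → 4000 → 5000.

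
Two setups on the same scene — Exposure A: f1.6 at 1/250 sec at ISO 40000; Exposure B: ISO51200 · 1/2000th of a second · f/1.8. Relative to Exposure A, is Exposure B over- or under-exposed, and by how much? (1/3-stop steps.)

3 stops darker

Aperture: f/1.6 → f/1.8 — 1/3 stop stopped down (darker).
Shutter speed: 1/250 → 1/320 → 1/400 → 1/500 → 1/640 → 1/800 → 1/1000 → 1/1250 → 1/1600 → 1/2000 — 3 stops faster (darker).
ISO: 40000 → 51200 — 1/3 stop raised (brighter).
Net: −1/3 −3 +1/3 = −3 stops.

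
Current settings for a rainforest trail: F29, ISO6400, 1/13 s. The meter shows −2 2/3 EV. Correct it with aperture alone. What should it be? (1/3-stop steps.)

f/11

Underexposed by 2 2/3 stops → need 2 2/3 stops brighter.
Aperture: f/29 → f/25 → f/22 → f/20 → f/18 → f/16 → f/14 → f/13 → f/11.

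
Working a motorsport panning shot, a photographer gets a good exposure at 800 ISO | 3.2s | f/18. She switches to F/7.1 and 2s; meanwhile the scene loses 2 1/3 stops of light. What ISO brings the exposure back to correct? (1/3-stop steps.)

ISO 1000

Scene light: 2 1/3 stops darker.
Aperture: f/18 → f/16 → f/14 → f/13 → f/11 → f/10 → f/9 → f/8 → f/7.1 — 2 2/3 stops opened up (brighter).
Shutter speed: 3.2 → 2.5 → 2 — 2/3 stop faster (darker).
Net so far: 1/3 stop darker. ISO: 800 → 1000.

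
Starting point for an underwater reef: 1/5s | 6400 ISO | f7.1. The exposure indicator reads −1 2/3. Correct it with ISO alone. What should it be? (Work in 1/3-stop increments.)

ISO 20000

Underexposed by 1 2/3 stops → need 1 2/3 stops brighter.
ISO: 6400 → 8000 → 10000 → 12800 → 16000 → 20000.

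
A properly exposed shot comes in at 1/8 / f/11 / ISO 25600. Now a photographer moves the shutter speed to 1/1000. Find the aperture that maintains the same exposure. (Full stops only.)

Shutter speed: 1/8 → 1/15 → 1/30 → 1/60 → 1/125 → 1/250 → 1/500 → 1/1000 — 7 stops shorter (darker).
Need 7 stops brighter from the aperture: f/11 → f/8 → f/5.6 → f/4 → f/2.8 → f/2 → f/1.4 → f/1.0.

f/1.0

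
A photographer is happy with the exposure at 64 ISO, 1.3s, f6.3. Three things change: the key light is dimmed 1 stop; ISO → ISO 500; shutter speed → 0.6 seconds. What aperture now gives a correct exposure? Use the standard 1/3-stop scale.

Scene light: 1 stop darker.
ISO: 64 → 80 → 100 → 125 → 160 → 200 → 250 → 320 → 400 → 500 — 3 stops higher (brighter).
Shutter speed: 1.3 → 1 → 0.8 → 0.6 — 1 stop faster (darker).
Net so far: 1 stop brighter. Aperture: f/6.3 → f/7.1 → f/8 → f/9.

f/9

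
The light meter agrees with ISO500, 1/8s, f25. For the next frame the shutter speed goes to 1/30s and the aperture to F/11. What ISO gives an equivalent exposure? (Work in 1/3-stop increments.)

Shutter speed: 1/8 → 1/10 → 1/13 → 1/15 → 1/20 → 1/25 → 1/30 — 2 stops faster (darker).
Aperture: f/25 → f/22 → f/20 → f/18 → f/16 → f/14 → f/13 → f/11 — 2 1/3 stops wider (brighter).
Net change so far: 1/3 stop brighter. Offset with the ISO: 500 → 400.

ISO 400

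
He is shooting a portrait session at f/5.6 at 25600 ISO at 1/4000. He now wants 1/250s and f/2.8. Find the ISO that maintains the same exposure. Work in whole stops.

Shutter speed: 1/4000 → 1/2000 → 1/1000 → 1/500 → 1/250 — 4 stops slower (brighter).
Aperture: f/5.6 → f/4 → f/2.8 — 2 stops opened up (brighter).
Net change so far: 6 stops brighter. Offset with the ISO: 25600 → 12800 → 6400 → 3200 → 1600 → 800 → 400.

ISO 400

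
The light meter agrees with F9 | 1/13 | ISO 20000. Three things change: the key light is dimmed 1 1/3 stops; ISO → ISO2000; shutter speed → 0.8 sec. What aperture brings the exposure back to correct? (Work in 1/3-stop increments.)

Scene light: 1 1/3 stops darker.
ISO: 20000 → 16000 → 12800 → 10000 → 8000 → 6400 → 5000 → 4000 → 3200 → 2500 → 2000 — 3 1/3 stops lower (darker).
Shutter speed: 1/13 → 1/10 → 1/8 → 1/6 → 1/5 → 1/4 → 0.3 → 0.4 → 0.5 → 0.6 → 0.8 — 3 1/3 stops longer (brighter).
Net so far: 1 1/3 stops darker. Aperture: f/9 → f/8 → f/7.1 → f/6.3 → f/5.6.

f/5.6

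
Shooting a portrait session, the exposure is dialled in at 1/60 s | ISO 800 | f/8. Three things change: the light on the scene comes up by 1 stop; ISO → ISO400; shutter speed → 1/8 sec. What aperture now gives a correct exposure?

f/22

Scene light: 1 stop brighter.
ISO: 800 → 400 — 1 stop lower (darker).
Shutter speed: 1/60 → 1/30 → 1/15 → 1/8 — 3 stops slower (brighter).
Net so far: 3 stops brighter. Aperture: f/8 → f/11 → f/16 → f/22.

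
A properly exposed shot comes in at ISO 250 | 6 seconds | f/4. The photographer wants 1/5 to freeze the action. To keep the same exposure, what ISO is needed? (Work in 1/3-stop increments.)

Shutter speed: 6 → 5 → 4 → 3.2 → 2.5 → 2 → 1.6 → 1.3 → 1 → 0.8 → 0.6 → 0.5 → 0.4 → 0.3 → 1/4 → 1/5 — 5 stops shorter (darker).
Need 5 stops brighter from the ISO: 250 → 320 → 400 → 500 → 640 → 800 → 1000 → 1250 → 1600 → 2000 → 2500 → 3200 → 4000 → 5000 → 6400 → 8000.

ISO 8000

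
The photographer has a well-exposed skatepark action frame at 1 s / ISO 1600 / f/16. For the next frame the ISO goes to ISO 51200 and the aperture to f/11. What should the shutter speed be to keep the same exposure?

ISO: 1600 → 3200 → 6400 → 12800 → 25600 → 51200 — 5 stops raised (brighter).
Aperture: f/16 → f/11 — 1 stop opened up (brighter).
Net change so far: 6 stops brighter. Offset with the shutter speed: 1 → 1/2 → 1/4 → 1/8 → 1/15 → 1/30 → 1/60.

1/60s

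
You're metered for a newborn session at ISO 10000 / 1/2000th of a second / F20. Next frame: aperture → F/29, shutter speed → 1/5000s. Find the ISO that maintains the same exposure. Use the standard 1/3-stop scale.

Aperture: f/20 → f/22 → f/25 → f/29 — 1 stop stopped down (darker).
Shutter speed: 1/2000 → 1/2500 → 1/3200 → 1/4000 → 1/5000 — 1 1/3 stops shorter (darker).
Net change so far: 2 1/3 stops darker. Offset with the ISO: 10000 → 12800 → 16000 → 20000 → 25600 → 32000 → 40000 → 51200.

ISO 51200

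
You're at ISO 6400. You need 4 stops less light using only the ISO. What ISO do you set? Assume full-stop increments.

ISO: 6400 → 3200 → 1600 → 800 → 400 — 4 stops dropped (darker).

ISO 400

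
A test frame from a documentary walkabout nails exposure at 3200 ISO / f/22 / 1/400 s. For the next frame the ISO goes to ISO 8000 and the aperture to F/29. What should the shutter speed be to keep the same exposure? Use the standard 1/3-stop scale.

ISO: 3200 → 4000 → 5000 → 6400 → 8000 — 1 1/3 stops raised (brighter).
Aperture: f/22 → f/25 → f/29 — 2/3 stop stopped down (darker).
Net change so far: 2/3 stop brighter. Offset with the shutter speed: 1/400 → 1/500 → 1/640.

1/640s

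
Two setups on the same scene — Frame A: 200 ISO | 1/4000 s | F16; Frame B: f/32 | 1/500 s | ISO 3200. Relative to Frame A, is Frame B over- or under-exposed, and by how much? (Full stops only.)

Aperture: f/16 → f/22 → f/32 — 2 stops stopped down (darker).
Shutter speed: 1/4000 → 1/2000 → 1/1000 → 1/500 — 3 stops slower (brighter).
ISO: 200 → 400 → 800 → 1600 → 3200 — 4 stops raised (brighter).
Net: −2 +3 +4 = +5 stops.

5 stops brighter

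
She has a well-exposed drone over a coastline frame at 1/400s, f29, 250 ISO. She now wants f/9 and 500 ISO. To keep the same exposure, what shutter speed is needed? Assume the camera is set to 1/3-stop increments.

Aperture: f/29 → f/25 → f/22 → f/20 → f/18 → f/16 → f/14 → f/13 → f/11 → f/10 → f/9 — 3 1/3 stops opened up (brighter).
ISO: 250 → 320 → 400 → 500 — 1 stop higher (brighter).
Net change so far: 4 1/3 stops brighter. Offset with the shutter speed: 1/400 → 1/500 → 1/640 → 1/800 → 1/1000 → 1/1250 → 1/1600 → 1/2000 → 1/2500 → 1/3200 → 1/4000 → 1/5000 → 1/6400 → 1/8000.

1/8000s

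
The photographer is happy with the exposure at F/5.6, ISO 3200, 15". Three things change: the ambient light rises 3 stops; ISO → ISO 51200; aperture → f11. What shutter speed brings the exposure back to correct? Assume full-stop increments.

Scene light: 3 stops brighter.
ISO: 3200 → 6400 → 12800 → 25600 → 51200 — 4 stops raised (brighter).
Aperture: f/5.6 → f/8 → f/11 — 2 stops narrower (darker).
Net so far: 5 stops brighter. Shutter speed: 15 → 8 → 4 → 2 → 1 → 1/2.

1/2s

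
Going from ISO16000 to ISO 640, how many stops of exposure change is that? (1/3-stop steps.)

4 2/3 stops

16000 → 12800 → 10000 → 8000 → 6400 → 5000 → 4000 → 3200 → 2500 → 2000 → 1600 → 1250 → 1000 → 800 → 640 — count the steps: 14 third-stops = 4 2/3 stops.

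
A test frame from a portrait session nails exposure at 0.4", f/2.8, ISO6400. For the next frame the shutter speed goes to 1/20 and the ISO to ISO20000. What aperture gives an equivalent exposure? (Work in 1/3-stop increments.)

f/1.8

Shutter speed: 0.4 → 0.3 → 1/4 → 1/5 → 1/6 → 1/8 → 1/10 → 1/13 → 1/15 → 1/20 — 3 stops shorter (darker).
ISO: 6400 → 8000 → 10000 → 12800 → 16000 → 20000 — 1 2/3 stops raised (brighter).
Net change so far: 1 1/3 stops darker. Offset with the aperture: f/2.8 → f/2.5 → f/2.2 → f/2 → f/1.8.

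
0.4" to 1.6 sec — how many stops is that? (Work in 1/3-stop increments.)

2 stops

0.4 → 0.5 → 0.6 → 0.8 → 1 → 1.3 → 1.6 — count the steps: 6 third-stops = 2 stops.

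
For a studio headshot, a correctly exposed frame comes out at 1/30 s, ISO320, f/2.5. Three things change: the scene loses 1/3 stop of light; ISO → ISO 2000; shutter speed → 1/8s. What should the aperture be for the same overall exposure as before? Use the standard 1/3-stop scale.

f/11

Scene light: 1/3 stop darker.
ISO: 320 → 400 → 500 → 640 → 800 → 1000 → 1250 → 1600 → 2000 — 2 2/3 stops raised (brighter).
Shutter speed: 1/30 → 1/25 → 1/20 → 1/15 → 1/13 → 1/10 → 1/8 — 2 stops longer (brighter).
Net so far: 4 1/3 stops brighter. Aperture: f/2.5 → f/2.8 → f/3.2 → f/3.5 → f/4 → f/4.5 → f/5 → f/5.6 → f/6.3 → f/7.1 → f/8 → f/9 → f/10 → f/11.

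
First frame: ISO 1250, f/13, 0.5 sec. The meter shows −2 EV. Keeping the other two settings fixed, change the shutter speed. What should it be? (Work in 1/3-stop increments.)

Underexposed by 2 stops → need 2 stops brighter.
Shutter speed: 0.5 → 0.6 → 0.8 → 1 → 1.3 → 1.6 → 2.

2 s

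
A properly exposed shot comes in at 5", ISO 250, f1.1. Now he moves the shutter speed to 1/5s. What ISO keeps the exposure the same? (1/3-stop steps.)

Shutter speed: 5 → 4 → 3.2 → 2.5 → 2 → 1.6 → 1.3 → 1 → 0.8 → 0.6 → 0.5 → 0.4 → 0.3 → 1/4 → 1/5 — 4 2/3 stops faster (darker).
Need 4 2/3 stops brighter from the ISO: 250 → 320 → 400 → 500 → 640 → 800 → 1000 → 1250 → 1600 → 2000 → 2500 → 3200 → 4000 → 5000 → 6400.

ISO 6400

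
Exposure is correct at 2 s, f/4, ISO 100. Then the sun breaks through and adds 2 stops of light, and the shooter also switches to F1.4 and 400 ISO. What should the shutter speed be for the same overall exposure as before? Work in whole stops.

1/60s

Scene light: 2 stops brighter.
Aperture: f/4 → f/2.8 → f/2 → f/1.4 — 3 stops wider (brighter).
ISO: 100 → 200 → 400 — 2 stops higher (brighter).
Net so far: 7 stops brighter. Shutter speed: 2 → 1 → 1/2 → 1/4 → 1/8 → 1/15 → 1/30 → 1/60.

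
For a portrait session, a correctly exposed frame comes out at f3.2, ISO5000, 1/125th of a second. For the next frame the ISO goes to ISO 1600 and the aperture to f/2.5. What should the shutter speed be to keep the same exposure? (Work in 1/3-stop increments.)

1/60s

ISO: 5000 → 4000 → 3200 → 2500 → 2000 → 1600 — 1 2/3 stops dropped (darker).
Aperture: f/3.2 → f/2.8 → f/2.5 — 2/3 stop opened up (brighter).
Net change so far: 1 stop darker. Offset with the shutter speed: 1/125 → 1/100 → 1/80 → 1/60.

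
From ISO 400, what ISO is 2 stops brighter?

ISO: 400 → 800 → 1600 — 2 stops higher (brighter).

ISO 1600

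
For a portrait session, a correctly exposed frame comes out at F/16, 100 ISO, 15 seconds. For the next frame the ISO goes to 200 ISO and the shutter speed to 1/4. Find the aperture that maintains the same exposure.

f/2.8

ISO: 100 → 200 — 1 stop higher (brighter).
Shutter speed: 15 → 8 → 4 → 2 → 1 → 1/2 → 1/4 — 6 stops faster (darker).
Net change so far: 5 stops darker. Offset with the aperture: f/16 → f/11 → f/8 → f/5.6 → f/4 → f/2.8.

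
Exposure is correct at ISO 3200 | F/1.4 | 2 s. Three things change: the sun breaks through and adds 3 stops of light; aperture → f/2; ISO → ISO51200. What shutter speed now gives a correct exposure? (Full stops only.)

1/30s

Scene light: 3 stops brighter.
Aperture: f/1.4 → f/2 — 1 stop narrower (darker).
ISO: 3200 → 6400 → 12800 → 25600 → 51200 — 4 stops higher (brighter).
Net so far: 6 stops brighter. Shutter speed: 2 → 1 → 1/2 → 1/4 → 1/8 → 1/15 → 1/30.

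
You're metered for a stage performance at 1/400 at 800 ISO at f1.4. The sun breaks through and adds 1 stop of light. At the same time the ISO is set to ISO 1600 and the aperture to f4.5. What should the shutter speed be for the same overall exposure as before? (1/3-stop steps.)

1/160s

Scene light: 1 stop brighter.
ISO: 800 → 1000 → 1250 → 1600 — 1 stop higher (brighter).
Aperture: f/1.4 → f/1.6 → f/1.8 → f/2 → f/2.2 → f/2.5 → f/2.8 → f/3.2 → f/3.5 → f/4 → f/4.5 — 3 1/3 stops smaller aperture (darker).
Net so far: 1 1/3 stops darker. Shutter speed: 1/400 → 1/320 → 1/250 → 1/200 → 1/160.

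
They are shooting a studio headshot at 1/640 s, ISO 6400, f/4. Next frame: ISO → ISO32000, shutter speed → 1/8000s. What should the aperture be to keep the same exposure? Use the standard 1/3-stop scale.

f/2.5

ISO: 6400 → 8000 → 10000 → 12800 → 16000 → 20000 → 25600 → 32000 — 2 1/3 stops higher (brighter).
Shutter speed: 1/640 → 1/800 → 1/1000 → 1/1250 → 1/1600 → 1/2000 → 1/2500 → 1/3200 → 1/4000 → 1/5000 → 1/6400 → 1/8000 — 3 2/3 stops shorter (darker).
Net change so far: 1 1/3 stops darker. Offset with the aperture: f/4 → f/3.5 → f/3.2 → f/2.8 → f/2.5.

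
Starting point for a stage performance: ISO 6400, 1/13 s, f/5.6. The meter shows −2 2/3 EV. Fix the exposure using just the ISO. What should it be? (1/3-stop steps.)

Underexposed by 2 2/3 stops → need 2 2/3 stops brighter.
ISO: 6400 → 8000 → 10000 → 12800 → 16000 → 20000 → 25600 → 32000 → 40000.

ISO 40000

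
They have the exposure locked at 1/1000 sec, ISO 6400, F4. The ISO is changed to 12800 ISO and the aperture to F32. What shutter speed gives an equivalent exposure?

1/30s

ISO: 6400 → 12800 — 1 stop raised (brighter).
Aperture: f/4 → f/5.6 → f/8 → f/11 → f/16 → f/22 → f/32 — 6 stops narrower (darker).
Net change so far: 5 stops darker. Offset with the shutter speed: 1/1000 → 1/500 → 1/250 → 1/125 → 1/60 → 1/30.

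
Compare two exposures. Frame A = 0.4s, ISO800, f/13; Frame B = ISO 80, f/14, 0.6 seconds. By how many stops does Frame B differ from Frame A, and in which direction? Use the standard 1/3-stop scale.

3 stops darker

Aperture: f/13 → f/14 — 1/3 stop smaller aperture (darker).
Shutter speed: 0.4 → 0.5 → 0.6 — 2/3 stop longer (brighter).
ISO: 800 → 640 → 500 → 400 → 320 → 250 → 200 → 160 → 125 → 100 → 80 — 3 1/3 stops dropped (darker).
Net: −1/3 +2/3 −3 1/3 = −3 stops.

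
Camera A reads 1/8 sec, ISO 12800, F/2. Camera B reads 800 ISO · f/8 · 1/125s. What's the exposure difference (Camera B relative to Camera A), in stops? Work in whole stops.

12 stops darker

Aperture: f/2 → f/2.8 → f/4 → f/5.6 → f/8 — 4 stops stopped down (darker).
Shutter speed: 1/8 → 1/15 → 1/30 → 1/60 → 1/125 — 4 stops faster (darker).
ISO: 12800 → 6400 → 3200 → 1600 → 800 — 4 stops lower (darker).
Net: −4 −4 −4 = −12 stops.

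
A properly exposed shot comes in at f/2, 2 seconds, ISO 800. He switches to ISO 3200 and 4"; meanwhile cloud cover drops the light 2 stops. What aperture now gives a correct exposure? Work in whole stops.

Scene light: 2 stops darker.
ISO: 800 → 1600 → 3200 — 2 stops raised (brighter).
Shutter speed: 2 → 4 — 1 stop slower (brighter).
Net so far: 1 stop brighter. Aperture: f/2 → f/2.8.

f/2.8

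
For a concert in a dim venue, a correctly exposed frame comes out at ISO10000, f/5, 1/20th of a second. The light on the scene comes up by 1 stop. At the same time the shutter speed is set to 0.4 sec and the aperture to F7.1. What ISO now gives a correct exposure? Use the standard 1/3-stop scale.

Scene light: 1 stop brighter.
Shutter speed: 1/20 → 1/15 → 1/13 → 1/10 → 1/8 → 1/6 → 1/5 → 1/4 → 0.3 → 0.4 — 3 stops slower (brighter).
Aperture: f/5 → f/5.6 → f/6.3 → f/7.1 — 1 stop narrower (darker).
Net so far: 3 stops brighter. ISO: 10000 → 8000 → 6400 → 5000 → 4000 → 3200 → 2500 → 2000 → 1600 → 1250.

ISO 1250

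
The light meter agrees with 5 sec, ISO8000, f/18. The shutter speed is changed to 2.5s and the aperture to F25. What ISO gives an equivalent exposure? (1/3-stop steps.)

ISO 32000

Shutter speed: 5 → 4 → 3.2 → 2.5 — 1 stop shorter (darker).
Aperture: f/18 → f/20 → f/22 → f/25 — 1 stop narrower (darker).
Net change so far: 2 stops darker. Offset with the ISO: 8000 → 10000 → 12800 → 16000 → 20000 → 25600 → 32000.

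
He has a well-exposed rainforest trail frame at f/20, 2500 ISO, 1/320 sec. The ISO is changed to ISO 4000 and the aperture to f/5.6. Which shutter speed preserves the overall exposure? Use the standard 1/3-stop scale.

1/6400s

ISO: 2500 → 3200 → 4000 — 2/3 stop raised (brighter).
Aperture: f/20 → f/18 → f/16 → f/14 → f/13 → f/11 → f/10 → f/9 → f/8 → f/7.1 → f/6.3 → f/5.6 — 3 2/3 stops larger aperture (brighter).
Net change so far: 4 1/3 stops brighter. Offset with the shutter speed: 1/320 → 1/400 → 1/500 → 1/640 → 1/800 → 1/1000 → 1/1250 → 1/1600 → 1/2000 → 1/2500 → 1/3200 → 1/4000 → 1/5000 → 1/6400.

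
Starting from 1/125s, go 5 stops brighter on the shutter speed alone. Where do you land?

1/4s

Shutter speed: 1/125 → 1/60 → 1/30 → 1/15 → 1/8 → 1/4 — 5 stops longer (brighter).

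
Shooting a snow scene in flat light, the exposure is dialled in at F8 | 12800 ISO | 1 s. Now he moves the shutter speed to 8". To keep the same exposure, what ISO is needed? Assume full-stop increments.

ISO 1600

Shutter speed: 1 → 2 → 4 → 8 — 3 stops longer (brighter).
Need 3 stops darker from the ISO: 12800 → 6400 → 3200 → 1600.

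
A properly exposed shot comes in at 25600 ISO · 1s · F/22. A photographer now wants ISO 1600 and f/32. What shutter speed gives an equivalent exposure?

ISO: 25600 → 12800 → 6400 → 3200 → 1600 — 4 stops lower (darker).
Aperture: f/22 → f/32 — 1 stop stopped down (darker).
Net change so far: 5 stops darker. Offset with the shutter speed: 1 → 2 → 4 → 8 → 15 → 30.

30 s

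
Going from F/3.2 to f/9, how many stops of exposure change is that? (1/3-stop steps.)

f/3.2 → f/3.5 → f/4 → f/4.5 → f/5 → f/5.6 → f/6.3 → f/7.1 → f/8 → f/9 — count the steps: 9 third-stops = 3 stops.

3 stops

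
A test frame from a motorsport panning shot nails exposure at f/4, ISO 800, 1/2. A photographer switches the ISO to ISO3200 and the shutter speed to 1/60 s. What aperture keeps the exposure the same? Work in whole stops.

f/1.4

ISO: 800 → 1600 → 3200 — 2 stops raised (brighter).
Shutter speed: 1/2 → 1/4 → 1/8 → 1/15 → 1/30 → 1/60 — 5 stops shorter (darker).
Net change so far: 3 stops darker. Offset with the aperture: f/4 → f/2.8 → f/2 → f/1.4.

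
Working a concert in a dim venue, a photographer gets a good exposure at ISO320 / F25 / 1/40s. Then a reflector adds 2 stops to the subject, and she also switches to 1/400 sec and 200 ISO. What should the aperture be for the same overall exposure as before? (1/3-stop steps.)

Scene light: 2 stops brighter.
Shutter speed: 1/40 → 1/50 → 1/60 → 1/80 → 1/100 → 1/125 → 1/160 → 1/200 → 1/250 → 1/320 → 1/400 — 3 1/3 stops faster (darker).
ISO: 320 → 250 → 200 — 2/3 stop dropped (darker).
Net so far: 2 stops darker. Aperture: f/25 → f/22 → f/20 → f/18 → f/16 → f/14 → f/13.

f/13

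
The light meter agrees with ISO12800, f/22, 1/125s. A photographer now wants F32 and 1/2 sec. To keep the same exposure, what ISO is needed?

ISO 400

Aperture: f/22 → f/32 — 1 stop smaller aperture (darker).
Shutter speed: 1/125 → 1/60 → 1/30 → 1/15 → 1/8 → 1/4 → 1/2 — 6 stops longer (brighter).
Net change so far: 5 stops brighter. Offset with the ISO: 12800 → 6400 → 3200 → 1600 → 800 → 400.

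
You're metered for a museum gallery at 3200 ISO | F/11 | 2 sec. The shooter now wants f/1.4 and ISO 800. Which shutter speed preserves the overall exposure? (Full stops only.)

1/8s

Aperture: f/11 → f/8 → f/5.6 → f/4 → f/2.8 → f/2 → f/1.4 — 6 stops wider (brighter).
ISO: 3200 → 1600 → 800 — 2 stops lower (darker).
Net change so far: 4 stops brighter. Offset with the shutter speed: 2 → 1 → 1/2 → 1/4 → 1/8.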